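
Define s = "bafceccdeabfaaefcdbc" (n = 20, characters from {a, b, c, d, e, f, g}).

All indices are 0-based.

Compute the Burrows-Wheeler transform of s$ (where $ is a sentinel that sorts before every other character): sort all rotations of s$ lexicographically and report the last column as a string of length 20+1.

cfeab$dabefcfccdcabea

rank  rotation               last
    0  $bafceccdeabfaaefcdbc  c
    1  aaefcdbc$bafceccdeabf  f
    2  abfaaefcdbc$bafceccde  e
    3  aefcdbc$bafceccdeabfa  a
    4  afceccdeabfaaefcdbc$b  b
    5  bafceccdeabfaaefcdbc$  $
    6  bc$bafceccdeabfaaefcd  d
    7  bfaaefcdbc$bafceccdea  a
    8  c$bafceccdeabfaaefcdb  b
    9  ccdeabfaaefcdbc$bafce  e
   10  cdbc$bafceccdeabfaaef  f
   11  cdeabfaaefcdbc$bafcec  c
   12  ceccdeabfaaefcdbc$baf  f
   13  dbc$bafceccdeabfaaefc  c
   14  deabfaaefcdbc$bafcecc  c
   15  eabfaaefcdbc$bafceccd  d
   16  eccdeabfaaefcdbc$bafc  c
   17  efcdbc$bafceccdeabfaa  a
   18  faaefcdbc$bafceccdeab  b
   19  fcdbc$bafceccdeabfaae  e
   20  fceccdeabfaaefcdbc$ba  a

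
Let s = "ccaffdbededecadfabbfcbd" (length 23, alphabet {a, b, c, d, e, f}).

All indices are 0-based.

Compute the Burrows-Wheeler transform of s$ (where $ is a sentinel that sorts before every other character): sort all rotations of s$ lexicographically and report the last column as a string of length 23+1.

rank  rotation                  last
    0  $ccaffdbededecadfabbfcbd  d
    1  abbfcbd$ccaffdbededecadf  f
    2  adfabbfcbd$ccaffdbededec  c
    3  affdbededecadfabbfcbd$cc  c
    4  bbfcbd$ccaffdbededecadfa  a
    5  bd$ccaffdbededecadfabbfc  c
    6  bededecadfabbfcbd$ccaffd  d
    7  bfcbd$ccaffdbededecadfab  b
    8  cadfabbfcbd$ccaffdbedede  e
    9  caffdbededecadfabbfcbd$c  c
   10  cbd$ccaffdbededecadfabbf  f
   11  ccaffdbededecadfabbfcbd$  $
   12  d$ccaffdbededecadfabbfcb  b
   13  dbededecadfabbfcbd$ccaff  f
   14  decadfabbfcbd$ccaffdbede  e
   15  dedecadfabbfcbd$ccaffdbe  e
   16  dfabbfcbd$ccaffdbededeca  a
   17  ecadfabbfcbd$ccaffdbeded  d
   18  edecadfabbfcbd$ccaffdbed  d
   19  ededecadfabbfcbd$ccaffdb  b
   20  fabbfcbd$ccaffdbededecad  d
   21  fcbd$ccaffdbededecadfabb  b
   22  fdbededecadfabbfcbd$ccaf  f
   23  ffdbededecadfabbfcbd$cca  a

dfccacdbecf$bfeeaddbdbfa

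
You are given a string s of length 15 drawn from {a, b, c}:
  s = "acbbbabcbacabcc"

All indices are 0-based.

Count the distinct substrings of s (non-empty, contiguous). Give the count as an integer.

sorted suffixes:
  #0 SA[0]=5  'abcbacabcc'
  #1 SA[1]=11  'abcc'
  #2 SA[2]=9  'acabcc'
  #3 SA[3]=0  'acbbbabcbacabcc'
  #4 SA[4]=4  'babcbacabcc'
  #5 SA[5]=8  'bacabcc'
  #6 SA[6]=3  'bbabcbacabcc'
  #7 SA[7]=2  'bbbabcbacabcc'
  #8 SA[8]=6  'bcbacabcc'
  #9 SA[9]=12  'bcc'
  #10 SA[10]=14  'c'
  #11 SA[11]=10  'cabcc'
  #12 SA[12]=7  'cbacabcc'
  #13 SA[13]=1  'cbbbabcbacabcc'
  #14 SA[14]=13  'cc'

SA = [5, 11, 9, 0, 4, 8, 3, 2, 6, 12, 14, 10, 7, 1, 13]
rank  pair      lcp
   1  s[5:],s[11:]  3  'abc'
   2  s[11:],s[9:]  1  'a'
   3  s[9:],s[0:]  2  'ac'
   4  s[0:],s[4:]  0  ''
   5  s[4:],s[8:]  2  'ba'
   6  s[8:],s[3:]  1  'b'
   7  s[3:],s[2:]  2  'bb'
   8  s[2:],s[6:]  1  'b'
   9  s[6:],s[12:]  2  'bc'
  10  s[12:],s[14:]  0  ''
  11  s[14:],s[10:]  1  'c'
  12  s[10:],s[7:]  1  'c'
  13  s[7:],s[1:]  2  'cb'
  14  s[1:],s[13:]  1  'c'

n(n+1)/2 = 15·16/2 = 120
Σ LCP = 0 + 3 + 1 + 2 + 0 + 2 + 1 + 2 + 1 + 2 + 0 + 1 + 1 + 2 + 1 = 19
distinct = 120 − 19 = 101

101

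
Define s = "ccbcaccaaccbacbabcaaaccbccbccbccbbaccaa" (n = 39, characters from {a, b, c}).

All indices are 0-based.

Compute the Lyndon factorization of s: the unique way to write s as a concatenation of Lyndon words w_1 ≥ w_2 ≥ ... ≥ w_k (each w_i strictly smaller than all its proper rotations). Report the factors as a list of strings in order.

["c", "c", "bc", "acc", "aaccbacbabc", "aaaccbccbccbccbbacc", "a", "a"]

emit factor 1: 'c' (i=0, period=1)
emit factor 2: 'c' (i=1, period=1)
emit factor 3: 'bc' (i=2, period=2)
emit factor 4: 'acc' (i=4, period=3)
emit factor 5: 'aaccbacbabc' (i=7, period=11)
emit factor 6: 'aaaccbccbccbccbbacc' (i=18, period=19)
emit factor 7: 'a' (i=37, period=1)
emit factor 8: 'a' (i=38, period=1)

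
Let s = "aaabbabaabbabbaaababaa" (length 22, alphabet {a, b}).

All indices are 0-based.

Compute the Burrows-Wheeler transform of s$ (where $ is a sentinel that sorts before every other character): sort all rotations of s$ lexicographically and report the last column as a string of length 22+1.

rank  rotation                 last
    0  $aaabbabaabbabbaaababaa  a
    1  a$aaabbabaabbabbaaababa  a
    2  aa$aaabbabaabbabbaaabab  b
    3  aaababaa$aaabbabaabbabb  b
    4  aaabbabaabbabbaaababaa$  $
    5  aababaa$aaabbabaabbabba  a
    6  aabbabaabbabbaaababaa$a  a
    7  aabbabbaaababaa$aaabbab  b
    8  abaa$aaabbabaabbabbaaab  b
    9  abaabbabbaaababaa$aaabb  b
   10  ababaa$aaabbabaabbabbaa  a
   11  abbaaababaa$aaabbabaabb  b
   12  abbabaabbabbaaababaa$aa  a
   13  abbabbaaababaa$aaabbaba  a
   14  baa$aaabbabaabbabbaaaba  a
   15  baaababaa$aaabbabaabbab  b
   16  baabbabbaaababaa$aaabba  a
   17  babaa$aaabbabaabbabbaaa  a
   18  babaabbabbaaababaa$aaab  b
   19  babbaaababaa$aaabbabaab  b
   20  bbaaababaa$aaabbabaabba  a
   21  bbabaabbabbaaababaa$aaa  a
   22  bbabbaaababaa$aaabbabaa  a

aabb$aabbbabaaabaabbaaa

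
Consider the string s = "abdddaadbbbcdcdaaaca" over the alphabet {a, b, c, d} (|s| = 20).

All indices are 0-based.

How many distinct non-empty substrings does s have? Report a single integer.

rank | idx | suffix
   0 |  19 | a
   1 |  15 | aaaca
   2 |  16 | aaca
   3 |   5 | aadbbbcdcdaaaca
   4 |   0 | abdddaadbbbcdcdaaaca
   5 |  17 | aca
   6 |   6 | adbbbcdcdaaaca
   7 |   8 | bbbcdcdaaaca
   8 |   9 | bbcdcdaaaca
   9 |  10 | bcdcdaaaca
  10 |   1 | bdddaadbbbcdcdaaaca
  11 |  18 | ca
  12 |  13 | cdaaaca
  13 |  11 | cdcdaaaca
  14 |  14 | daaaca
  15 |   4 | daadbbbcdcdaaaca
  16 |   7 | dbbbcdcdaaaca
  17 |  12 | dcdaaaca
  18 |   3 | ddaadbbbcdcdaaaca
  19 |   2 | dddaadbbbcdcdaaaca

SA = [19, 15, 16, 5, 0, 17, 6, 8, 9, 10, 1, 18, 13, 11, 14, 4, 7, 12, 3, 2]
i: (SA[i-1],SA[i]) lcp shared
  1: (19,15) 1 'a'
  2: (15,16) 2 'aa'
  3: (16,5) 2 'aa'
  4: (5,0) 1 'a'
  5: (0,17) 1 'a'
  6: (17,6) 1 'a'
  7: (6,8) 0 ''
  8: (8,9) 2 'bb'
  9: (9,10) 1 'b'
  10: (10,1) 1 'b'
  11: (1,18) 0 ''
  12: (18,13) 1 'c'
  13: (13,11) 2 'cd'
  14: (11,14) 0 ''
  15: (14,4) 3 'daa'
  16: (4,7) 1 'd'
  17: (7,12) 1 'd'
  18: (12,3) 1 'd'
  19: (3,2) 2 'dd'

n(n+1)/2 = 20·21/2 = 210
Σ LCP = 0 + 1 + 2 + 2 + 1 + 1 + 1 + 0 + 2 + 1 + 1 + 0 + 1 + 2 + 0 + 3 + 1 + 1 + 1 + 2 = 23
distinct = 210 − 23 = 187

187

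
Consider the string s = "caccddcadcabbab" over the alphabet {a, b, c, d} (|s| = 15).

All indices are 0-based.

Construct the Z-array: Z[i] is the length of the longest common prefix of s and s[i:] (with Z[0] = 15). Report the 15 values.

[15, 0, 1, 1, 0, 0, 2, 0, 0, 2, 0, 0, 0, 0, 0]

Z[0]=15
i=1: fresh scan; Z[1]=0
i=2: fresh scan; Z[2]=1 extend→box=[2,3)
i=3: fresh scan; Z[3]=1 extend→box=[3,4)
i=4: fresh scan; Z[4]=0
i=5: fresh scan; Z[5]=0
i=6: fresh scan; Z[6]=2 extend→box=[6,8)
i=7: min(r-i=1, Z[1]=0)=0; Z[7]=0
i=8: fresh scan; Z[8]=0
i=9: fresh scan; Z[9]=2 extend→box=[9,11)
i=10: min(r-i=1, Z[1]=0)=0; Z[10]=0
i=11: fresh scan; Z[11]=0
i=12: fresh scan; Z[12]=0
i=13: fresh scan; Z[13]=0
i=14: fresh scan; Z[14]=0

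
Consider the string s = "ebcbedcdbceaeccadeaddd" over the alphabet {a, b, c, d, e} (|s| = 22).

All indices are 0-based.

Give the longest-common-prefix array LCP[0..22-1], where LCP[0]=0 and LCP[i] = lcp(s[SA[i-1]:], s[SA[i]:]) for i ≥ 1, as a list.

[0, 2, 1, 0, 2, 1, 0, 1, 1, 1, 1, 0, 1, 1, 1, 2, 1, 0, 2, 1, 1, 1]

sorted suffixes:
  #0 SA[0]=18  'addd'
  #1 SA[1]=15  'adeaddd'
  #2 SA[2]=11  'aeccadeaddd'
  #3 SA[3]=1  'bcbedcdbceaeccadeaddd'
  #4 SA[4]=8  'bceaeccadeaddd'
  #5 SA[5]=3  'bedcdbceaeccadeaddd'
  #6 SA[6]=14  'cadeaddd'
  #7 SA[7]=2  'cbedcdbceaeccadeaddd'
  #8 SA[8]=13  'ccadeaddd'
  #9 SA[9]=6  'cdbceaeccadeaddd'
  #10 SA[10]=9  'ceaeccadeaddd'
  #11 SA[11]=21  'd'
  #12 SA[12]=7  'dbceaeccadeaddd'
  #13 SA[13]=5  'dcdbceaeccadeaddd'
  #14 SA[14]=20  'dd'
  #15 SA[15]=19  'ddd'
  #16 SA[16]=16  'deaddd'
  #17 SA[17]=17  'eaddd'
  #18 SA[18]=10  'eaeccadeaddd'
  #19 SA[19]=0  'ebcbedcdbceaeccadeaddd'
  #20 SA[20]=12  'eccadeaddd'
  #21 SA[21]=4  'edcdbceaeccadeaddd'

SA = [18, 15, 11, 1, 8, 3, 14, 2, 13, 6, 9, 21, 7, 5, 20, 19, 16, 17, 10, 0, 12, 4]
[i] adj suffixes → lcp
  [1] 18/15 → 2 ('ad')
  [2] 15/11 → 1 ('a')
  [3] 11/1 → 0 ('')
  [4] 1/8 → 2 ('bc')
  [5] 8/3 → 1 ('b')
  [6] 3/14 → 0 ('')
  [7] 14/2 → 1 ('c')
  [8] 2/13 → 1 ('c')
  [9] 13/6 → 1 ('c')
  [10] 6/9 → 1 ('c')
  [11] 9/21 → 0 ('')
  [12] 21/7 → 1 ('d')
  [13] 7/5 → 1 ('d')
  [14] 5/20 → 1 ('d')
  [15] 20/19 → 2 ('dd')
  [16] 19/16 → 1 ('d')
  [17] 16/17 → 0 ('')
  [18] 17/10 → 2 ('ea')
  [19] 10/0 → 1 ('e')
  [20] 0/12 → 1 ('e')
  [21] 12/4 → 1 ('e')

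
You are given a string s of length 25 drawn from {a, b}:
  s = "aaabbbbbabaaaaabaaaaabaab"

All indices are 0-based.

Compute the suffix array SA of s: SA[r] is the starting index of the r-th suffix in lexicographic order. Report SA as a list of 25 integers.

rank→(start, suffix):
  0 → (10, 'aaaaabaaaaabaab')
  1 → (16, 'aaaaabaab')
  2 → (11, 'aaaabaaaaabaab')
  3 → (17, 'aaaabaab')
  4 → (12, 'aaabaaaaabaab')
  5 → (18, 'aaabaab')
  6 → (0, 'aaabbbbbabaaaaabaaaaabaab')
  7 → (22, 'aab')
  8 → (13, 'aabaaaaabaab')
  9 → (19, 'aabaab')
  10 → (1, 'aabbbbbabaaaaabaaaaabaab')
  11 → (23, 'ab')
  12 → (8, 'abaaaaabaaaaabaab')
  13 → (14, 'abaaaaabaab')
  14 → (20, 'abaab')
  15 → (2, 'abbbbbabaaaaabaaaaabaab')
  16 → (24, 'b')
  17 → (9, 'baaaaabaaaaabaab')
  18 → (15, 'baaaaabaab')
  19 → (21, 'baab')
  20 → (7, 'babaaaaabaaaaabaab')
  21 → (6, 'bbabaaaaabaaaaabaab')
  22 → (5, 'bbbabaaaaabaaaaabaab')
  23 → (4, 'bbbbabaaaaabaaaaabaab')
  24 → (3, 'bbbbbabaaaaabaaaaabaab')

[10, 16, 11, 17, 12, 18, 0, 22, 13, 19, 1, 23, 8, 14, 20, 2, 24, 9, 15, 21, 7, 6, 5, 4, 3]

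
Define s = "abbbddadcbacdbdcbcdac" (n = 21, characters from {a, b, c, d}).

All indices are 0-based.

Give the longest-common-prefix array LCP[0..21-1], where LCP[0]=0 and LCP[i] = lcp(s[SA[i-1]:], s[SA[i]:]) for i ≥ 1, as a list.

sorted suffixes:
  #0 SA[0]=0  'abbbddadcbacdbdcbcdac'
  #1 SA[1]=19  'ac'
  #2 SA[2]=10  'acdbdcbcdac'
  #3 SA[3]=6  'adcbacdbdcbcdac'
  #4 SA[4]=9  'bacdbdcbcdac'
  #5 SA[5]=1  'bbbddadcbacdbdcbcdac'
  #6 SA[6]=2  'bbddadcbacdbdcbcdac'
  #7 SA[7]=16  'bcdac'
  #8 SA[8]=13  'bdcbcdac'
  #9 SA[9]=3  'bddadcbacdbdcbcdac'
  #10 SA[10]=20  'c'
  #11 SA[11]=8  'cbacdbdcbcdac'
  #12 SA[12]=15  'cbcdac'
  #13 SA[13]=17  'cdac'
  #14 SA[14]=11  'cdbdcbcdac'
  #15 SA[15]=18  'dac'
  #16 SA[16]=5  'dadcbacdbdcbcdac'
  #17 SA[17]=12  'dbdcbcdac'
  #18 SA[18]=7  'dcbacdbdcbcdac'
  #19 SA[19]=14  'dcbcdac'
  #20 SA[20]=4  'ddadcbacdbdcbcdac'

SA = [0, 19, 10, 6, 9, 1, 2, 16, 13, 3, 20, 8, 15, 17, 11, 18, 5, 12, 7, 14, 4]
rank  pair      lcp
   1  s[0:],s[19:]  1  'a'
   2  s[19:],s[10:]  2  'ac'
   3  s[10:],s[6:]  1  'a'
   4  s[6:],s[9:]  0  ''
   5  s[9:],s[1:]  1  'b'
   6  s[1:],s[2:]  2  'bb'
   7  s[2:],s[16:]  1  'b'
   8  s[16:],s[13:]  1  'b'
   9  s[13:],s[3:]  2  'bd'
  10  s[3:],s[20:]  0  ''
  11  s[20:],s[8:]  1  'c'
  12  s[8:],s[15:]  2  'cb'
  13  s[15:],s[17:]  1  'c'
  14  s[17:],s[11:]  2  'cd'
  15  s[11:],s[18:]  0  ''
  16  s[18:],s[5:]  2  'da'
  17  s[5:],s[12:]  1  'd'
  18  s[12:],s[7:]  1  'd'
  19  s[7:],s[14:]  3  'dcb'
  20  s[14:],s[4:]  1  'd'

[0, 1, 2, 1, 0, 1, 2, 1, 1, 2, 0, 1, 2, 1, 2, 0, 2, 1, 1, 3, 1]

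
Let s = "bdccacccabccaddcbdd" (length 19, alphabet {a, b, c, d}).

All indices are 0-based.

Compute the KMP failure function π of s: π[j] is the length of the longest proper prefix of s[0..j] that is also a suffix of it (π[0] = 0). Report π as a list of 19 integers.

π[0] = 0
j=1 s[j]='d': π[1]=0 (border '')
j=2 s[j]='c': π[2]=0 (border '')
j=3 s[j]='c': π[3]=0 (border '')
j=4 s[j]='a': π[4]=0 (border '')
j=5 s[j]='c': π[5]=0 (border '')
j=6 s[j]='c': π[6]=0 (border '')
j=7 s[j]='c': π[7]=0 (border '')
j=8 s[j]='a': π[8]=0 (border '')
j=9 s[j]='b': π[9]=1 (border 'b')
j=10 s[j]='c': k: 1→0; π[10]=0 (border '')
j=11 s[j]='c': π[11]=0 (border '')
j=12 s[j]='a': π[12]=0 (border '')
j=13 s[j]='d': π[13]=0 (border '')
j=14 s[j]='d': π[14]=0 (border '')
j=15 s[j]='c': π[15]=0 (border '')
j=16 s[j]='b': π[16]=1 (border 'b')
j=17 s[j]='d': π[17]=2 (border 'bd')
j=18 s[j]='d': k: 2→0; π[18]=0 (border '')

[0, 0, 0, 0, 0, 0, 0, 0, 0, 1, 0, 0, 0, 0, 0, 0, 1, 2, 0]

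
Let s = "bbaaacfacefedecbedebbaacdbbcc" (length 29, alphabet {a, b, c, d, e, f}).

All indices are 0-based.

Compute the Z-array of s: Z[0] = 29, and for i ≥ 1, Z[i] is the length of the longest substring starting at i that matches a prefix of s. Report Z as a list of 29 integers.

[29, 1, 0, 0, 0, 0, 0, 0, 0, 0, 0, 0, 0, 0, 0, 1, 0, 0, 0, 4, 1, 0, 0, 0, 0, 2, 1, 0, 0]

Z[0]=29
i=1: outside box; Z[1]=1 grow→box=[1,2)
i=2: outside box; Z[2]=0
i=3: outside box; Z[3]=0
i=4: outside box; Z[4]=0
i=5: outside box; Z[5]=0
i=6: outside box; Z[6]=0
i=7: outside box; Z[7]=0
i=8: outside box; Z[8]=0
i=9: outside box; Z[9]=0
i=10: outside box; Z[10]=0
i=11: outside box; Z[11]=0
i=12: outside box; Z[12]=0
i=13: outside box; Z[13]=0
i=14: outside box; Z[14]=0
i=15: outside box; Z[15]=1 grow→box=[15,16)
i=16: outside box; Z[16]=0
i=17: outside box; Z[17]=0
i=18: outside box; Z[18]=0
i=19: outside box; Z[19]=4 grow→box=[19,23)
i=20: min(r-i=3, Z[1]=1)=1; Z[20]=1
i=21: min(r-i=2, Z[2]=0)=0; Z[21]=0
i=22: min(r-i=1, Z[3]=0)=0; Z[22]=0
i=23: outside box; Z[23]=0
i=24: outside box; Z[24]=0
i=25: outside box; Z[25]=2 grow→box=[25,27)
i=26: min(r-i=1, Z[1]=1)=1; Z[26]=1
i=27: outside box; Z[27]=0
i=28: outside box; Z[28]=0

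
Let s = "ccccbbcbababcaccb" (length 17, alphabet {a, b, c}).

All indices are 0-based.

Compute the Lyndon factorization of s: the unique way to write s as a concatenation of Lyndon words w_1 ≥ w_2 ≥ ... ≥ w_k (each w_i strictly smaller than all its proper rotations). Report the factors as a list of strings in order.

["c", "c", "c", "c", "bbc", "b", "ababcaccb"]

emit factor 1: 'c' (i=0, period=1)
emit factor 2: 'c' (i=1, period=1)
emit factor 3: 'c' (i=2, period=1)
emit factor 4: 'c' (i=3, period=1)
emit factor 5: 'bbc' (i=4, period=3)
emit factor 6: 'b' (i=7, period=1)
emit factor 7: 'ababcaccb' (i=8, period=9)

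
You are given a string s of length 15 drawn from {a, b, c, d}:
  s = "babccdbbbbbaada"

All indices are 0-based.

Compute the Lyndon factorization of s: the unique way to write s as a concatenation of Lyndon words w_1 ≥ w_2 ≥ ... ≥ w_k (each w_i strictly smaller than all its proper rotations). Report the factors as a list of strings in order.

emit factor 1: 'b' (i=0, period=1)
emit factor 2: 'abccdbbbbb' (i=1, period=10)
emit factor 3: 'aad' (i=11, period=3)
emit factor 4: 'a' (i=14, period=1)

["b", "abccdbbbbb", "aad", "a"]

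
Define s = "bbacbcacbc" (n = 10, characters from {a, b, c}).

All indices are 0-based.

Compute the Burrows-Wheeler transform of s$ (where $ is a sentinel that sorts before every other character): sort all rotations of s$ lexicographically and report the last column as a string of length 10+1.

rank  rotation     last
    0  $bbacbcacbc  c
    1  acbc$bbacbc  c
    2  acbcacbc$bb  b
    3  bacbcacbc$b  b
    4  bbacbcacbc$  $
    5  bc$bbacbcac  c
    6  bcacbc$bbac  c
    7  c$bbacbcacb  b
    8  cacbc$bbacb  b
    9  cbc$bbacbca  a
   10  cbcacbc$bba  a

ccbb$ccbbaa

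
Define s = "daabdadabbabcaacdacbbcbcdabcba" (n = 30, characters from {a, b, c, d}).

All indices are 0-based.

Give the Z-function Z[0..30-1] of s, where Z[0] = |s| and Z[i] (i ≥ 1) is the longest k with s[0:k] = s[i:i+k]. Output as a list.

[30, 0, 0, 0, 2, 0, 2, 0, 0, 0, 0, 0, 0, 0, 0, 0, 2, 0, 0, 0, 0, 0, 0, 0, 2, 0, 0, 0, 0, 0]

Z[0]=30
i=1: outside box; Z[1]=0
i=2: outside box; Z[2]=0
i=3: outside box; Z[3]=0
i=4: outside box; Z[4]=2 scan→box=[4,6)
i=5: min(r-i=1, Z[1]=0)=0; Z[5]=0
i=6: outside box; Z[6]=2 scan→box=[6,8)
i=7: min(r-i=1, Z[1]=0)=0; Z[7]=0
i=8: outside box; Z[8]=0
i=9: outside box; Z[9]=0
i=10: outside box; Z[10]=0
i=11: outside box; Z[11]=0
i=12: outside box; Z[12]=0
i=13: outside box; Z[13]=0
i=14: outside box; Z[14]=0
i=15: outside box; Z[15]=0
i=16: outside box; Z[16]=2 scan→box=[16,18)
i=17: min(r-i=1, Z[1]=0)=0; Z[17]=0
i=18: outside box; Z[18]=0
i=19: outside box; Z[19]=0
i=20: outside box; Z[20]=0
i=21: outside box; Z[21]=0
i=22: outside box; Z[22]=0
i=23: outside box; Z[23]=0
i=24: outside box; Z[24]=2 scan→box=[24,26)
i=25: min(r-i=1, Z[1]=0)=0; Z[25]=0
i=26: outside box; Z[26]=0
i=27: outside box; Z[27]=0
i=28: outside box; Z[28]=0
i=29: outside box; Z[29]=0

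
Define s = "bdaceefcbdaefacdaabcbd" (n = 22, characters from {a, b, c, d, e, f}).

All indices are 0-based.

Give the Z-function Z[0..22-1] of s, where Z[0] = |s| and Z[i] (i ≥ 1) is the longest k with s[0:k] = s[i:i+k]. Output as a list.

[22, 0, 0, 0, 0, 0, 0, 0, 3, 0, 0, 0, 0, 0, 0, 0, 0, 0, 1, 0, 2, 0]

Z[0]=22
i=1: outside box; Z[1]=0
i=2: outside box; Z[2]=0
i=3: outside box; Z[3]=0
i=4: outside box; Z[4]=0
i=5: outside box; Z[5]=0
i=6: outside box; Z[6]=0
i=7: outside box; Z[7]=0
i=8: outside box; Z[8]=3 grow→box=[8,11)
i=9: min(r-i=2, Z[1]=0)=0; Z[9]=0
i=10: min(r-i=1, Z[2]=0)=0; Z[10]=0
i=11: outside box; Z[11]=0
i=12: outside box; Z[12]=0
i=13: outside box; Z[13]=0
i=14: outside box; Z[14]=0
i=15: outside box; Z[15]=0
i=16: outside box; Z[16]=0
i=17: outside box; Z[17]=0
i=18: outside box; Z[18]=1 grow→box=[18,19)
i=19: outside box; Z[19]=0
i=20: outside box; Z[20]=2 grow→box=[20,22)
i=21: min(r-i=1, Z[1]=0)=0; Z[21]=0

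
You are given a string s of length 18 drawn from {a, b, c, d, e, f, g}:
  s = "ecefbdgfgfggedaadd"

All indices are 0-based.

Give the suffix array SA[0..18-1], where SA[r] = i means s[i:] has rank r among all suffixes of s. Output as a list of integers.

[14, 15, 4, 1, 17, 13, 16, 5, 0, 12, 2, 3, 7, 9, 11, 6, 8, 10]

rank→(start, suffix):
  0 → (14, 'aadd')
  1 → (15, 'add')
  2 → (4, 'bdgfgfggedaadd')
  3 → (1, 'cefbdgfgfggedaadd')
  4 → (17, 'd')
  5 → (13, 'daadd')
  6 → (16, 'dd')
  7 → (5, 'dgfgfggedaadd')
  8 → (0, 'ecefbdgfgfggedaadd')
  9 → (12, 'edaadd')
  10 → (2, 'efbdgfgfggedaadd')
  11 → (3, 'fbdgfgfggedaadd')
  12 → (7, 'fgfggedaadd')
  13 → (9, 'fggedaadd')
  14 → (11, 'gedaadd')
  15 → (6, 'gfgfggedaadd')
  16 → (8, 'gfggedaadd')
  17 → (10, 'ggedaadd')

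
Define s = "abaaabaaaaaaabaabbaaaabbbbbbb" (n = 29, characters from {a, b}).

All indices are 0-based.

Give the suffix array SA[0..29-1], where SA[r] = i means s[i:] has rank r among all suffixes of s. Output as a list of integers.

rank | idx | suffix
   0 |   6 | aaaaaaabaabbaaaabbbbbbb
   1 |   7 | aaaaaabaabbaaaabbbbbbb
   2 |   8 | aaaaabaabbaaaabbbbbbb
   3 |   9 | aaaabaabbaaaabbbbbbb
   4 |  18 | aaaabbbbbbb
   5 |   2 | aaabaaaaaaabaabbaaaabbbbbbb
   6 |  10 | aaabaabbaaaabbbbbbb
   7 |  19 | aaabbbbbbb
   8 |   3 | aabaaaaaaabaabbaaaabbbbbbb
   9 |  11 | aabaabbaaaabbbbbbb
  10 |  14 | aabbaaaabbbbbbb
  11 |  20 | aabbbbbbb
  12 |   4 | abaaaaaaabaabbaaaabbbbbbb
  13 |   0 | abaaabaaaaaaabaabbaaaabbbbbbb
  14 |  12 | abaabbaaaabbbbbbb
  15 |  15 | abbaaaabbbbbbb
  16 |  21 | abbbbbbb
  17 |  28 | b
  18 |   5 | baaaaaaabaabbaaaabbbbbbb
  19 |  17 | baaaabbbbbbb
  20 |   1 | baaabaaaaaaabaabbaaaabbbbbbb
  21 |  13 | baabbaaaabbbbbbb
  22 |  27 | bb
  23 |  16 | bbaaaabbbbbbb
  24 |  26 | bbb
  25 |  25 | bbbb
  26 |  24 | bbbbb
  27 |  23 | bbbbbb
  28 |  22 | bbbbbbb

[6, 7, 8, 9, 18, 2, 10, 19, 3, 11, 14, 20, 4, 0, 12, 15, 21, 28, 5, 17, 1, 13, 27, 16, 26, 25, 24, 23, 22]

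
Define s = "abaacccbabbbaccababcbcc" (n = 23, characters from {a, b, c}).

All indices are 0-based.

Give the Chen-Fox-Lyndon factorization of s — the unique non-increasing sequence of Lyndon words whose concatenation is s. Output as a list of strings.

["ab", "aacccbabbbaccababcbcc"]

emit factor 1: 'ab' (i=0, period=2)
emit factor 2: 'aacccbabbbaccababcbcc' (i=2, period=21)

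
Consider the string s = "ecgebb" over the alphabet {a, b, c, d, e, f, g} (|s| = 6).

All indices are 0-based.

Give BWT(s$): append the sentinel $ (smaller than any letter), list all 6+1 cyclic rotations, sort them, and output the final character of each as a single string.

rank  rotation last
    0  $ecgebb  b
    1  b$ecgeb  b
    2  bb$ecge  e
    3  cgebb$e  e
    4  ebb$ecg  g
    5  ecgebb$  $
    6  gebb$ec  c

bbeeg$c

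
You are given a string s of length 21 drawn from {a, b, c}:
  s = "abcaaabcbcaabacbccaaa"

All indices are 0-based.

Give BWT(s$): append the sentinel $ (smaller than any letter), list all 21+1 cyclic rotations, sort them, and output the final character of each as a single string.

rank  rotation                last
    0  $abcaaabcbcaabacbccaaa  a
    1  a$abcaaabcbcaabacbccaa  a
    2  aa$abcaaabcbcaabacbcca  a
    3  aaa$abcaaabcbcaabacbcc  c
    4  aaabcbcaabacbccaaa$abc  c
    5  aabacbccaaa$abcaaabcbc  c
    6  aabcbcaabacbccaaa$abca  a
    7  abacbccaaa$abcaaabcbca  a
    8  abcaaabcbcaabacbccaaa$  $
    9  abcbcaabacbccaaa$abcaa  a
   10  acbccaaa$abcaaabcbcaab  b
   11  bacbccaaa$abcaaabcbcaa  a
   12  bcaaabcbcaabacbccaaa$a  a
   13  bcaabacbccaaa$abcaaabc  c
   14  bcbcaabacbccaaa$abcaaa  a
   15  bccaaa$abcaaabcbcaabac  c
   16  caaa$abcaaabcbcaabacbc  c
   17  caaabcbcaabacbccaaa$ab  b
   18  caabacbccaaa$abcaaabcb  b
   19  cbcaabacbccaaa$abcaaab  b
   20  cbccaaa$abcaaabcbcaaba  a
   21  ccaaa$abcaaabcbcaabacb  b

aaacccaa$abaacaccbbbab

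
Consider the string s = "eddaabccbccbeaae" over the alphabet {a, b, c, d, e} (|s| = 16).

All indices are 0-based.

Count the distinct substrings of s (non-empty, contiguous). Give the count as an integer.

sorted suffixes:
  #0 SA[0]=3  'aabccbccbeaae'
  #1 SA[1]=13  'aae'
  #2 SA[2]=4  'abccbccbeaae'
  #3 SA[3]=14  'ae'
  #4 SA[4]=5  'bccbccbeaae'
  #5 SA[5]=8  'bccbeaae'
  #6 SA[6]=11  'beaae'
  #7 SA[7]=7  'cbccbeaae'
  #8 SA[8]=10  'cbeaae'
  #9 SA[9]=6  'ccbccbeaae'
  #10 SA[10]=9  'ccbeaae'
  #11 SA[11]=2  'daabccbccbeaae'
  #12 SA[12]=1  'ddaabccbccbeaae'
  #13 SA[13]=15  'e'
  #14 SA[14]=12  'eaae'
  #15 SA[15]=0  'eddaabccbccbeaae'

SA = [3, 13, 4, 14, 5, 8, 11, 7, 10, 6, 9, 2, 1, 15, 12, 0]
i: (SA[i-1],SA[i]) lcp shared
  1: (3,13) 2 'aa'
  2: (13,4) 1 'a'
  3: (4,14) 1 'a'
  4: (14,5) 0 ''
  5: (5,8) 4 'bccb'
  6: (8,11) 1 'b'
  7: (11,7) 0 ''
  8: (7,10) 2 'cb'
  9: (10,6) 1 'c'
  10: (6,9) 3 'ccb'
  11: (9,2) 0 ''
  12: (2,1) 1 'd'
  13: (1,15) 0 ''
  14: (15,12) 1 'e'
  15: (12,0) 1 'e'

n(n+1)/2 = 16·17/2 = 136
Σ LCP = 0 + 2 + 1 + 1 + 0 + 4 + 1 + 0 + 2 + 1 + 3 + 0 + 1 + 0 + 1 + 1 = 18
distinct = 136 − 18 = 118

118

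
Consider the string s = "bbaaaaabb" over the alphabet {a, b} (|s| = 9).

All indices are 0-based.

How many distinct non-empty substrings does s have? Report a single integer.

31

rank | idx | suffix
   0 |   2 | aaaaabb
   1 |   3 | aaaabb
   2 |   4 | aaabb
   3 |   5 | aabb
   4 |   6 | abb
   5 |   8 | b
   6 |   1 | baaaaabb
   7 |   7 | bb
   8 |   0 | bbaaaaabb

SA = [2, 3, 4, 5, 6, 8, 1, 7, 0]
[i] adj suffixes → lcp
  [1] 2/3 → 4 ('aaaa')
  [2] 3/4 → 3 ('aaa')
  [3] 4/5 → 2 ('aa')
  [4] 5/6 → 1 ('a')
  [5] 6/8 → 0 ('')
  [6] 8/1 → 1 ('b')
  [7] 1/7 → 1 ('b')
  [8] 7/0 → 2 ('bb')

n(n+1)/2 = 9·10/2 = 45
Σ LCP = 0 + 4 + 3 + 2 + 1 + 0 + 1 + 1 + 2 = 14
distinct = 45 − 14 = 31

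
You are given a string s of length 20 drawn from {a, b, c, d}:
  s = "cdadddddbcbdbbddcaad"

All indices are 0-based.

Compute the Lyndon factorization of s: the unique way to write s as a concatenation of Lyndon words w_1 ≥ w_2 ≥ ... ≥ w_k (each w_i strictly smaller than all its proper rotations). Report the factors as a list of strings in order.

emit factor 1: 'cd' (i=0, period=2)
emit factor 2: 'adddddbcbdbbddc' (i=2, period=15)
emit factor 3: 'aad' (i=17, period=3)

["cd", "adddddbcbdbbddc", "aad"]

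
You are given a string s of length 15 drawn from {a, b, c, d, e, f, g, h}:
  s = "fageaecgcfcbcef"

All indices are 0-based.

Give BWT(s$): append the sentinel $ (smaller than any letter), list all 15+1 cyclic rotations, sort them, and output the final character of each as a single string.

fefcfbgegace$cca

rank  rotation          last
    0  $fageaecgcfcbcef  f
    1  aecgcfcbcef$fage  e
    2  ageaecgcfcbcef$f  f
    3  bcef$fageaecgcfc  c
    4  cbcef$fageaecgcf  f
    5  cef$fageaecgcfcb  b
    6  cfcbcef$fageaecg  g
    7  cgcfcbcef$fageae  e
    8  eaecgcfcbcef$fag  g
    9  ecgcfcbcef$fagea  a
   10  ef$fageaecgcfcbc  c
   11  f$fageaecgcfcbce  e
   12  fageaecgcfcbcef$  $
   13  fcbcef$fageaecgc  c
   14  gcfcbcef$fageaec  c
   15  geaecgcfcbcef$fa  a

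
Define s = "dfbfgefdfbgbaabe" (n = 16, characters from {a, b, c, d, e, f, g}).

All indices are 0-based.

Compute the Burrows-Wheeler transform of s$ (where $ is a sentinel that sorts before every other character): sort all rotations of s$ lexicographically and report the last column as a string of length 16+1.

ebagaff$fbgddebbf

rank  rotation           last
    0  $dfbfgefdfbgbaabe  e
    1  aabe$dfbfgefdfbgb  b
    2  abe$dfbfgefdfbgba  a
    3  baabe$dfbfgefdfbg  g
    4  be$dfbfgefdfbgbaa  a
    5  bfgefdfbgbaabe$df  f
    6  bgbaabe$dfbfgefdf  f
    7  dfbfgefdfbgbaabe$  $
    8  dfbgbaabe$dfbfgef  f
    9  e$dfbfgefdfbgbaab  b
   10  efdfbgbaabe$dfbfg  g
   11  fbfgefdfbgbaabe$d  d
   12  fbgbaabe$dfbfgefd  d
   13  fdfbgbaabe$dfbfge  e
   14  fgefdfbgbaabe$dfb  b
   15  gbaabe$dfbfgefdfb  b
   16  gefdfbgbaabe$dfbf  f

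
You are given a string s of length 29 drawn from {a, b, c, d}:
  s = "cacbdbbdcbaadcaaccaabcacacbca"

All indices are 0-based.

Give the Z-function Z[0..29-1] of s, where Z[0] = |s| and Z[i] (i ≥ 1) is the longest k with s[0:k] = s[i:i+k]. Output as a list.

[29, 0, 1, 0, 0, 0, 0, 0, 1, 0, 0, 0, 0, 2, 0, 0, 1, 2, 0, 0, 0, 3, 0, 4, 0, 1, 0, 2, 0]

Z[0]=29
i=1: outside box; Z[1]=0
i=2: outside box; Z[2]=1 extend→box=[2,3)
i=3: outside box; Z[3]=0
i=4: outside box; Z[4]=0
i=5: outside box; Z[5]=0
i=6: outside box; Z[6]=0
i=7: outside box; Z[7]=0
i=8: outside box; Z[8]=1 extend→box=[8,9)
i=9: outside box; Z[9]=0
i=10: outside box; Z[10]=0
i=11: outside box; Z[11]=0
i=12: outside box; Z[12]=0
i=13: outside box; Z[13]=2 extend→box=[13,15)
i=14: min(r-i=1, Z[1]=0)=0; Z[14]=0
i=15: outside box; Z[15]=0
i=16: outside box; Z[16]=1 extend→box=[16,17)
i=17: outside box; Z[17]=2 extend→box=[17,19)
i=18: min(r-i=1, Z[1]=0)=0; Z[18]=0
i=19: outside box; Z[19]=0
i=20: outside box; Z[20]=0
i=21: outside box; Z[21]=3 extend→box=[21,24)
i=22: min(r-i=2, Z[1]=0)=0; Z[22]=0
i=23: min(r-i=1, Z[2]=1)=1; Z[23]=4 extend→box=[23,27)
i=24: min(r-i=3, Z[1]=0)=0; Z[24]=0
i=25: min(r-i=2, Z[2]=1)=1; Z[25]=1
i=26: min(r-i=1, Z[3]=0)=0; Z[26]=0
i=27: outside box; Z[27]=2 extend→box=[27,29)
i=28: min(r-i=1, Z[1]=0)=0; Z[28]=0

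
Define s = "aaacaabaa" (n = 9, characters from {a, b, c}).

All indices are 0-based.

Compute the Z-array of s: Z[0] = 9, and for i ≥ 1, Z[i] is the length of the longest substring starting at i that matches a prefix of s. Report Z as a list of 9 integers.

[9, 2, 1, 0, 2, 1, 0, 2, 1]

Z[0]=9
i=1: outside box; Z[1]=2 grow→box=[1,3)
i=2: min(r-i=1, Z[1]=2)=1; Z[2]=1
i=3: outside box; Z[3]=0
i=4: outside box; Z[4]=2 grow→box=[4,6)
i=5: min(r-i=1, Z[1]=2)=1; Z[5]=1
i=6: outside box; Z[6]=0
i=7: outside box; Z[7]=2 grow→box=[7,9)
i=8: min(r-i=1, Z[1]=2)=1; Z[8]=1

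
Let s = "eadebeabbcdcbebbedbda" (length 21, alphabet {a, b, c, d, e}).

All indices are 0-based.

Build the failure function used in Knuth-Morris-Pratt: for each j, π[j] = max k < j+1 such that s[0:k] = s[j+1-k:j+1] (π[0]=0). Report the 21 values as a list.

π[0] = 0
j=1 s[j]='a': π[1]=0 (border '')
j=2 s[j]='d': π[2]=0 (border '')
j=3 s[j]='e': π[3]=1 (border 'e')
j=4 s[j]='b': k: 1→0; π[4]=0 (border '')
j=5 s[j]='e': π[5]=1 (border 'e')
j=6 s[j]='a': π[6]=2 (border 'ea')
j=7 s[j]='b': k: 2→0; π[7]=0 (border '')
j=8 s[j]='b': π[8]=0 (border '')
j=9 s[j]='c': π[9]=0 (border '')
j=10 s[j]='d': π[10]=0 (border '')
j=11 s[j]='c': π[11]=0 (border '')
j=12 s[j]='b': π[12]=0 (border '')
j=13 s[j]='e': π[13]=1 (border 'e')
j=14 s[j]='b': k: 1→0; π[14]=0 (border '')
j=15 s[j]='b': π[15]=0 (border '')
j=16 s[j]='e': π[16]=1 (border 'e')
j=17 s[j]='d': k: 1→0; π[17]=0 (border '')
j=18 s[j]='b': π[18]=0 (border '')
j=19 s[j]='d': π[19]=0 (border '')
j=20 s[j]='a': π[20]=0 (border '')

[0, 0, 0, 1, 0, 1, 2, 0, 0, 0, 0, 0, 0, 1, 0, 0, 1, 0, 0, 0, 0]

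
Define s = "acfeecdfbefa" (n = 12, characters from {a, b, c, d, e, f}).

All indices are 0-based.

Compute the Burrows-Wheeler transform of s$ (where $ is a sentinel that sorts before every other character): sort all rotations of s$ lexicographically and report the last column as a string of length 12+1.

af$feacefbedc

rank  rotation       last
    0  $acfeecdfbefa  a
    1  a$acfeecdfbef  f
    2  acfeecdfbefa$  $
    3  befa$acfeecdf  f
    4  cdfbefa$acfee  e
    5  cfeecdfbefa$a  a
    6  dfbefa$acfeec  c
    7  ecdfbefa$acfe  e
    8  eecdfbefa$acf  f
    9  efa$acfeecdfb  b
   10  fa$acfeecdfbe  e
   11  fbefa$acfeecd  d
   12  feecdfbefa$ac  c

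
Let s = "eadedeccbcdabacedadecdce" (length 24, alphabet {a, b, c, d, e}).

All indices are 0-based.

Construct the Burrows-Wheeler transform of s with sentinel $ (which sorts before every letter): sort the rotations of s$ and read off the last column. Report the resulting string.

edbdeaccebedaceceaac$ddcd

rank  rotation                   last
    0  $eadedeccbcdabacedadecdce  e
    1  abacedadecdce$eadedeccbcd  d
    2  acedadecdce$eadedeccbcdab  b
    3  adecdce$eadedeccbcdabaced  d
    4  adedeccbcdabacedadecdce$e  e
    5  bacedadecdce$eadedeccbcda  a
    6  bcdabacedadecdce$eadedecc  c
    7  cbcdabacedadecdce$eadedec  c
    8  ccbcdabacedadecdce$eadede  e
    9  cdabacedadecdce$eadedeccb  b
   10  cdce$eadedeccbcdabacedade  e
   11  ce$eadedeccbcdabacedadecd  d
   12  cedadecdce$eadedeccbcdaba  a
   13  dabacedadecdce$eadedeccbc  c
   14  dadecdce$eadedeccbcdabace  e
   15  dce$eadedeccbcdabacedadec  c
   16  deccbcdabacedadecdce$eade  e
   17  decdce$eadedeccbcdabaceda  a
   18  dedeccbcdabacedadecdce$ea  a
   19  e$eadedeccbcdabacedadecdc  c
   20  eadedeccbcdabacedadecdce$  $
   21  eccbcdabacedadecdce$eaded  d
   22  ecdce$eadedeccbcdabacedad  d
   23  edadecdce$eadedeccbcdabac  c
   24  edeccbcdabacedadecdce$ead  d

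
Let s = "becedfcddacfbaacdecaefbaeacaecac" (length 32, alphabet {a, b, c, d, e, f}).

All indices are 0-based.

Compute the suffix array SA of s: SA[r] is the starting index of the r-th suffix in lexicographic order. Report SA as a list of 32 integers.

sorted suffixes:
  #0 SA[0]=13  'aacdecaefbaeacaecac'
  #1 SA[1]=30  'ac'
  #2 SA[2]=25  'acaecac'
  #3 SA[3]=14  'acdecaefbaeacaecac'
  #4 SA[4]=9  'acfbaacdecaefbaeacaecac'
  #5 SA[5]=23  'aeacaecac'
  #6 SA[6]=27  'aecac'
  #7 SA[7]=19  'aefbaeacaecac'
  #8 SA[8]=12  'baacdecaefbaeacaecac'
  #9 SA[9]=22  'baeacaecac'
  #10 SA[10]=0  'becedfcddacfbaacdecaefbaeacaecac'
  #11 SA[11]=31  'c'
  #12 SA[12]=29  'cac'
  #13 SA[13]=26  'caecac'
  #14 SA[14]=18  'caefbaeacaecac'
  #15 SA[15]=6  'cddacfbaacdecaefbaeacaecac'
  #16 SA[16]=15  'cdecaefbaeacaecac'
  #17 SA[17]=2  'cedfcddacfbaacdecaefbaeacaecac'
  #18 SA[18]=10  'cfbaacdecaefbaeacaecac'
  #19 SA[19]=8  'dacfbaacdecaefbaeacaecac'
  #20 SA[20]=7  'ddacfbaacdecaefbaeacaecac'
  #21 SA[21]=16  'decaefbaeacaecac'
  #22 SA[22]=4  'dfcddacfbaacdecaefbaeacaecac'
  #23 SA[23]=24  'eacaecac'
  #24 SA[24]=28  'ecac'
  #25 SA[25]=17  'ecaefbaeacaecac'
  #26 SA[26]=1  'ecedfcddacfbaacdecaefbaeacaecac'
  #27 SA[27]=3  'edfcddacfbaacdecaefbaeacaecac'
  #28 SA[28]=20  'efbaeacaecac'
  #29 SA[29]=11  'fbaacdecaefbaeacaecac'
  #30 SA[30]=21  'fbaeacaecac'
  #31 SA[31]=5  'fcddacfbaacdecaefbaeacaecac'

[13, 30, 25, 14, 9, 23, 27, 19, 12, 22, 0, 31, 29, 26, 18, 6, 15, 2, 10, 8, 7, 16, 4, 24, 28, 17, 1, 3, 20, 11, 21, 5]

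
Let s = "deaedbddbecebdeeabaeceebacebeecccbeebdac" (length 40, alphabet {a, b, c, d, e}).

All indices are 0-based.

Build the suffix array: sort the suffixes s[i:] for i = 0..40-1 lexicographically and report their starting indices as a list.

[16, 38, 24, 18, 2, 23, 17, 36, 5, 12, 8, 33, 27, 39, 32, 31, 30, 10, 25, 20, 37, 4, 7, 6, 0, 13, 15, 1, 22, 35, 11, 26, 29, 9, 19, 3, 14, 21, 34, 28]

sorted suffixes:
  #0 SA[0]=16  'abaeceebacebeecccbeebdac'
  #1 SA[1]=38  'ac'
  #2 SA[2]=24  'acebeecccbeebdac'
  #3 SA[3]=18  'aeceebacebeecccbeebdac'
  #4 SA[4]=2  'aedbddbecebdeeabaeceebacebeecccbeebdac'
  #5 SA[5]=23  'bacebeecccbeebdac'
  #6 SA[6]=17  'baeceebacebeecccbeebdac'
  #7 SA[7]=36  'bdac'
  #8 SA[8]=5  'bddbecebdeeabaeceebacebeecccbeebdac'
  #9 SA[9]=12  'bdeeabaeceebacebeecccbeebdac'
  #10 SA[10]=8  'becebdeeabaeceebacebeecccbeebdac'
  #11 SA[11]=33  'beebdac'
  #12 SA[12]=27  'beecccbeebdac'
  #13 SA[13]=39  'c'
  #14 SA[14]=32  'cbeebdac'
  #15 SA[15]=31  'ccbeebdac'
  #16 SA[16]=30  'cccbeebdac'
  #17 SA[17]=10  'cebdeeabaeceebacebeecccbeebdac'
  #18 SA[18]=25  'cebeecccbeebdac'
  #19 SA[19]=20  'ceebacebeecccbeebdac'
  #20 SA[20]=37  'dac'
  #21 SA[21]=4  'dbddbecebdeeabaeceebacebeecccbeebdac'
  #22 SA[22]=7  'dbecebdeeabaeceebacebeecccbeebdac'
  #23 SA[23]=6  'ddbecebdeeabaeceebacebeecccbeebdac'
  #24 SA[24]=0  'deaedbddbecebdeeabaeceebacebeecccbeebdac'
  #25 SA[25]=13  'deeabaeceebacebeecccbeebdac'
  #26 SA[26]=15  'eabaeceebacebeecccbeebdac'
  #27 SA[27]=1  'eaedbddbecebdeeabaeceebacebeecccbeebdac'
  #28 SA[28]=22  'ebacebeecccbeebdac'
  #29 SA[29]=35  'ebdac'
  #30 SA[30]=11  'ebdeeabaeceebacebeecccbeebdac'
  #31 SA[31]=26  'ebeecccbeebdac'
  #32 SA[32]=29  'ecccbeebdac'
  #33 SA[33]=9  'ecebdeeabaeceebacebeecccbeebdac'
  #34 SA[34]=19  'eceebacebeecccbeebdac'
  #35 SA[35]=3  'edbddbecebdeeabaeceebacebeecccbeebdac'
  #36 SA[36]=14  'eeabaeceebacebeecccbeebdac'
  #37 SA[37]=21  'eebacebeecccbeebdac'
  #38 SA[38]=34  'eebdac'
  #39 SA[39]=28  'eecccbeebdac'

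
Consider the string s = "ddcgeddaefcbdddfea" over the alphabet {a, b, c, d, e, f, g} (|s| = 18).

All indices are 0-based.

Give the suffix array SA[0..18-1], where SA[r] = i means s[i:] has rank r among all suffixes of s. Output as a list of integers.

rank→(start, suffix):
  0 → (17, 'a')
  1 → (7, 'aefcbdddfea')
  2 → (11, 'bdddfea')
  3 → (10, 'cbdddfea')
  4 → (2, 'cgeddaefcbdddfea')
  5 → (6, 'daefcbdddfea')
  6 → (1, 'dcgeddaefcbdddfea')
  7 → (5, 'ddaefcbdddfea')
  8 → (0, 'ddcgeddaefcbdddfea')
  9 → (12, 'dddfea')
  10 → (13, 'ddfea')
  11 → (14, 'dfea')
  12 → (16, 'ea')
  13 → (4, 'eddaefcbdddfea')
  14 → (8, 'efcbdddfea')
  15 → (9, 'fcbdddfea')
  16 → (15, 'fea')
  17 → (3, 'geddaefcbdddfea')

[17, 7, 11, 10, 2, 6, 1, 5, 0, 12, 13, 14, 16, 4, 8, 9, 15, 3]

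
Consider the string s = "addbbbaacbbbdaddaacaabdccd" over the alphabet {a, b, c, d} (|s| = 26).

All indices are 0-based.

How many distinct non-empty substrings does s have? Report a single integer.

316

sorted suffixes:
  #0 SA[0]=19  'aabdccd'
  #1 SA[1]=16  'aacaabdccd'
  #2 SA[2]=6  'aacbbbdaddaacaabdccd'
  #3 SA[3]=20  'abdccd'
  #4 SA[4]=17  'acaabdccd'
  #5 SA[5]=7  'acbbbdaddaacaabdccd'
  #6 SA[6]=13  'addaacaabdccd'
  #7 SA[7]=0  'addbbbaacbbbdaddaacaabdccd'
  #8 SA[8]=5  'baacbbbdaddaacaabdccd'
  #9 SA[9]=4  'bbaacbbbdaddaacaabdccd'
  #10 SA[10]=3  'bbbaacbbbdaddaacaabdccd'
  #11 SA[11]=9  'bbbdaddaacaabdccd'
  #12 SA[12]=10  'bbdaddaacaabdccd'
  #13 SA[13]=11  'bdaddaacaabdccd'
  #14 SA[14]=21  'bdccd'
  #15 SA[15]=18  'caabdccd'
  #16 SA[16]=8  'cbbbdaddaacaabdccd'
  #17 SA[17]=23  'ccd'
  #18 SA[18]=24  'cd'
  #19 SA[19]=25  'd'
  #20 SA[20]=15  'daacaabdccd'
  #21 SA[21]=12  'daddaacaabdccd'
  #22 SA[22]=2  'dbbbaacbbbdaddaacaabdccd'
  #23 SA[23]=22  'dccd'
  #24 SA[24]=14  'ddaacaabdccd'
  #25 SA[25]=1  'ddbbbaacbbbdaddaacaabdccd'

SA = [19, 16, 6, 20, 17, 7, 13, 0, 5, 4, 3, 9, 10, 11, 21, 18, 8, 23, 24, 25, 15, 12, 2, 22, 14, 1]
rank  pair      lcp
   1  s[19:],s[16:]  2  'aa'
   2  s[16:],s[6:]  3  'aac'
   3  s[6:],s[20:]  1  'a'
   4  s[20:],s[17:]  1  'a'
   5  s[17:],s[7:]  2  'ac'
   6  s[7:],s[13:]  1  'a'
   7  s[13:],s[0:]  3  'add'
   8  s[0:],s[5:]  0  ''
   9  s[5:],s[4:]  1  'b'
  10  s[4:],s[3:]  2  'bb'
  11  s[3:],s[9:]  3  'bbb'
  12  s[9:],s[10:]  2  'bb'
  13  s[10:],s[11:]  1  'b'
  14  s[11:],s[21:]  2  'bd'
  15  s[21:],s[18:]  0  ''
  16  s[18:],s[8:]  1  'c'
  17  s[8:],s[23:]  1  'c'
  18  s[23:],s[24:]  1  'c'
  19  s[24:],s[25:]  0  ''
  20  s[25:],s[15:]  1  'd'
  21  s[15:],s[12:]  2  'da'
  22  s[12:],s[2:]  1  'd'
  23  s[2:],s[22:]  1  'd'
  24  s[22:],s[14:]  1  'd'
  25  s[14:],s[1:]  2  'dd'

n(n+1)/2 = 26·27/2 = 351
Σ LCP = 0 + 2 + 3 + 1 + 1 + 2 + 1 + 3 + 0 + 1 + 2 + 3 + 2 + 1 + 2 + 0 + 1 + 1 + 1 + 0 + 1 + 2 + 1 + 1 + 1 + 2 = 35
distinct = 351 − 35 = 316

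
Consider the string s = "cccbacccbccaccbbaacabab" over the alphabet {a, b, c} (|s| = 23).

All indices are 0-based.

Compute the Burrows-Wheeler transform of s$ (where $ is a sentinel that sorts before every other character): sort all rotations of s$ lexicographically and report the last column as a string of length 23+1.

rank  rotation                  last
    0  $cccbacccbccaccbbaacabab  b
    1  aacabab$cccbacccbccaccbb  b
    2  ab$cccbacccbccaccbbaacab  b
    3  abab$cccbacccbccaccbbaac  c
    4  acabab$cccbacccbccaccbba  a
    5  accbbaacabab$cccbacccbcc  c
    6  acccbccaccbbaacabab$cccb  b
    7  b$cccbacccbccaccbbaacaba  a
    8  baacabab$cccbacccbccaccb  b
    9  bab$cccbacccbccaccbbaaca  a
   10  bacccbccaccbbaacabab$ccc  c
   11  bbaacabab$cccbacccbccacc  c
   12  bccaccbbaacabab$cccbaccc  c
   13  cabab$cccbacccbccaccbbaa  a
   14  caccbbaacabab$cccbacccbc  c
   15  cbacccbccaccbbaacabab$cc  c
   16  cbbaacabab$cccbacccbccac  c
   17  cbccaccbbaacabab$cccbacc  c
   18  ccaccbbaacabab$cccbacccb  b
   19  ccbacccbccaccbbaacabab$c  c
   20  ccbbaacabab$cccbacccbcca  a
   21  ccbccaccbbaacabab$cccbac  c
   22  cccbacccbccaccbbaacabab$  $
   23  cccbccaccbbaacabab$cccba  a

bbbcacbabacccaccccbcac$a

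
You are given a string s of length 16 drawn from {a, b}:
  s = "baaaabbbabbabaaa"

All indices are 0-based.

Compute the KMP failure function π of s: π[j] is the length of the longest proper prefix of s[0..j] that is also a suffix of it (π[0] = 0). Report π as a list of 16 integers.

[0, 0, 0, 0, 0, 1, 1, 1, 2, 1, 1, 2, 1, 2, 3, 4]

π[0] = 0
j=1 s[j]='a': π[1]=0 (border '')
j=2 s[j]='a': π[2]=0 (border '')
j=3 s[j]='a': π[3]=0 (border '')
j=4 s[j]='a': π[4]=0 (border '')
j=5 s[j]='b': π[5]=1 (border 'b')
j=6 s[j]='b': k: 1→0; π[6]=1 (border 'b')
j=7 s[j]='b': k: 1→0; π[7]=1 (border 'b')
j=8 s[j]='a': π[8]=2 (border 'ba')
j=9 s[j]='b': k: 2→0; π[9]=1 (border 'b')
j=10 s[j]='b': k: 1→0; π[10]=1 (border 'b')
j=11 s[j]='a': π[11]=2 (border 'ba')
j=12 s[j]='b': k: 2→0; π[12]=1 (border 'b')
j=13 s[j]='a': π[13]=2 (border 'ba')
j=14 s[j]='a': π[14]=3 (border 'baa')
j=15 s[j]='a': π[15]=4 (border 'baaa')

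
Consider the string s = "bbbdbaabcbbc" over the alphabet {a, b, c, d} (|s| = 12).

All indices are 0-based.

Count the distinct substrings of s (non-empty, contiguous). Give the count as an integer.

67

rank | idx | suffix
   0 |   5 | aabcbbc
   1 |   6 | abcbbc
   2 |   4 | baabcbbc
   3 |   0 | bbbdbaabcbbc
   4 |   9 | bbc
   5 |   1 | bbdbaabcbbc
   6 |  10 | bc
   7 |   7 | bcbbc
   8 |   2 | bdbaabcbbc
   9 |  11 | c
  10 |   8 | cbbc
  11 |   3 | dbaabcbbc

SA = [5, 6, 4, 0, 9, 1, 10, 7, 2, 11, 8, 3]
[i] adj suffixes → lcp
  [1] 5/6 → 1 ('a')
  [2] 6/4 → 0 ('')
  [3] 4/0 → 1 ('b')
  [4] 0/9 → 2 ('bb')
  [5] 9/1 → 2 ('bb')
  [6] 1/10 → 1 ('b')
  [7] 10/7 → 2 ('bc')
  [8] 7/2 → 1 ('b')
  [9] 2/11 → 0 ('')
  [10] 11/8 → 1 ('c')
  [11] 8/3 → 0 ('')

n(n+1)/2 = 12·13/2 = 78
Σ LCP = 0 + 1 + 0 + 1 + 2 + 2 + 1 + 2 + 1 + 0 + 1 + 0 = 11
distinct = 78 − 11 = 67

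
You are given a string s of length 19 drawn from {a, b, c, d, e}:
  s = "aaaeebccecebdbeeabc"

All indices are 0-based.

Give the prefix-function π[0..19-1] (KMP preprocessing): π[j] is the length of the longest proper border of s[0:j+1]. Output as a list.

[0, 1, 2, 0, 0, 0, 0, 0, 0, 0, 0, 0, 0, 0, 0, 0, 1, 0, 0]

π[0] = 0
j=1 s[j]='a': π[1]=1 (border 'a')
j=2 s[j]='a': π[2]=2 (border 'aa')
j=3 s[j]='e': k: 2→1→0; π[3]=0 (border '')
j=4 s[j]='e': π[4]=0 (border '')
j=5 s[j]='b': π[5]=0 (border '')
j=6 s[j]='c': π[6]=0 (border '')
j=7 s[j]='c': π[7]=0 (border '')
j=8 s[j]='e': π[8]=0 (border '')
j=9 s[j]='c': π[9]=0 (border '')
j=10 s[j]='e': π[10]=0 (border '')
j=11 s[j]='b': π[11]=0 (border '')
j=12 s[j]='d': π[12]=0 (border '')
j=13 s[j]='b': π[13]=0 (border '')
j=14 s[j]='e': π[14]=0 (border '')
j=15 s[j]='e': π[15]=0 (border '')
j=16 s[j]='a': π[16]=1 (border 'a')
j=17 s[j]='b': k: 1→0; π[17]=0 (border '')
j=18 s[j]='c': π[18]=0 (border '')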